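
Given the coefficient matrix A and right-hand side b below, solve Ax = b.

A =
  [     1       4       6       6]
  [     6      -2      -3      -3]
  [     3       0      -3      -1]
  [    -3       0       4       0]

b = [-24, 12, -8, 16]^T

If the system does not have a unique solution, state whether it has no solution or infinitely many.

Row-reduce the augmented matrix:
R2 ← R2 − 6·R1.
R3 ← R3 − 3·R1.
R4 ← R4 + 3·R1.
R2 ← R2 / (-26).
R1 ← R1 − 4·R2.
R3 ← R3 + 12·R2.
R4 ← R4 − 12·R2.
R3 ← R3 / (-3).
R2 ← R2 − 3/2·R3.
R4 ← R4 − 4·R3.
R4 ← R4 / (-4/3).
R2 ← R2 − 1·R4.
R3 ← R3 − 1/3·R4.
Reading off the reduced rows gives x_1 = 0, x_2 = -6, x_3 = 4, x_4 = -4.

x_1 = 0, x_2 = -6, x_3 = 4, x_4 = -4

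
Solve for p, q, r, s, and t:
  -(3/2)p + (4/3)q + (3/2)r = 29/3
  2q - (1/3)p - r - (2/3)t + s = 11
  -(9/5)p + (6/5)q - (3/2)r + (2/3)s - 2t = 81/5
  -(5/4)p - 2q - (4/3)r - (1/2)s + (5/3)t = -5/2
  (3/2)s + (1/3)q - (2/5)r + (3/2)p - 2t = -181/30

Row-reduce the augmented matrix:
R1 ← R1 / (-3/2).
R2 ← R2 + 1/3·R1.
R3 ← R3 + 9/5·R1.
R4 ← R4 + 5/4·R1.
R5 ← R5 − 3/2·R1.
R2 ← R2 / (46/27).
R1 ← R1 + 8/9·R2.
R3 ← R3 + 2/5·R2.
R4 ← R4 + 28/9·R2.
R5 ← R5 − 5/3·R2.
R3 ← R3 / (-831/230).
R1 ← R1 + 39/23·R3.
R2 ← R2 + 18/23·R3.
R4 ← R4 + 1385/276·R3.
R5 ← R5 − 553/230·R3.
R4 ← R4 / (2/27).
R1 ← R1 − 82/831·R4.
R2 ← R2 − 217/554·R4.
R3 ← R3 + 622/2493·R4.
R5 ← R5 − 13981/12465·R4.
R5 ← R5 / (-152179/2770).
R1 ← R1 + 1087/277·R5.
R2 ← R2 + 20097/1108·R5.
R3 ← R3 − 3379/277·R5.
R4 ← R4 − 93/2·R5.
Reading off the reduced rows gives p = -4, q = 5, r = -2, s = -3, t = -1.

p = -4, q = 5, r = -2, s = -3, t = -1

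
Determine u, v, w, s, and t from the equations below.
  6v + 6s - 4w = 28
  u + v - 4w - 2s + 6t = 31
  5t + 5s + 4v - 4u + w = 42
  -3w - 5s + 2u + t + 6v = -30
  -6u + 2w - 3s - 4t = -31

u = -2, v = -3, w = -4, s = 5, t = 5

Row-reduce the augmented matrix:
Swap R1 and R2.
R3 ← R3 + 4·R1.
R4 ← R4 − 2·R1.
R5 ← R5 + 6·R1.
R2 ← R2 / (6).
R1 ← R1 − 1·R2.
R3 ← R3 − 8·R2.
R4 ← R4 − 4·R2.
R5 ← R5 − 6·R2.
R3 ← R3 / (-29/3).
R1 ← R1 + 10/3·R3.
R2 ← R2 + 2/3·R3.
R4 ← R4 − 23/3·R3.
R5 ← R5 + 18·R3.
R4 ← R4 / (-398/29).
R1 ← R1 − 23/29·R4.
R2 ← R2 − 51/29·R4.
R3 ← R3 − 33/29·R4.
R5 ← R5 + 15/29·R4.
R5 ← R5 / (-4468/199).
R1 ← R1 + 658/199·R5.
R2 ← R2 + 92/199·R5.
R3 ← R3 + 399/199·R5.
R4 ← R4 + 174/199·R5.
Reading off the reduced rows gives u = -2, v = -3, w = -4, s = 5, t = 5.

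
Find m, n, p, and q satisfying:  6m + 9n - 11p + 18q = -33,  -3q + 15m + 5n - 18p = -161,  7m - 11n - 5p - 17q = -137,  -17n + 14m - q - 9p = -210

m = -5, n = 5, p = 6, q = 1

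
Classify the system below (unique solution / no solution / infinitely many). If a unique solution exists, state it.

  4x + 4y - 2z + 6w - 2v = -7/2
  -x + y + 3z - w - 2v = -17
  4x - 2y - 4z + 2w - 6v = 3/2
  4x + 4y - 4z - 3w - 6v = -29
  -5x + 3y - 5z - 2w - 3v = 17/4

Row-reduce the augmented matrix:
R1 ← R1 / (4).
R2 ← R2 + 1·R1.
R3 ← R3 − 4·R1.
R4 ← R4 − 4·R1.
R5 ← R5 + 5·R1.
R2 ← R2 / (2).
R1 ← R1 − 1·R2.
R3 ← R3 + 6·R2.
R5 ← R5 − 8·R2.
R3 ← R3 / (11/2).
R1 ← R1 + 7/4·R3.
R2 ← R2 − 5/4·R3.
R4 ← R4 + 2·R3.
R5 ← R5 + 35/2·R3.
R4 ← R4 / (-109/11).
R1 ← R1 − 5/11·R4.
R2 ← R2 − 9/11·R4.
R3 ← R3 + 5/11·R4.
R5 ← R5 + 49/11·R4.
R5 ← R5 / (-3097/109).
R1 ← R1 + 358/109·R5.
R2 ← R2 − 75/109·R5.
R3 ← R3 + 187/109·R5.
R4 ← R4 − 90/109·R5.
Reading off the reduced rows gives x = -2, y = -3, z = -3, w = 5/2, v = 9/4.

x = -2, y = -3, z = -3, w = 5/2, v = 9/4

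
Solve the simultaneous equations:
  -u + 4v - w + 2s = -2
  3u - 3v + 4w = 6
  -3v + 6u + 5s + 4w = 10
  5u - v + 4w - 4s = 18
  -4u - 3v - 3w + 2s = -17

no solution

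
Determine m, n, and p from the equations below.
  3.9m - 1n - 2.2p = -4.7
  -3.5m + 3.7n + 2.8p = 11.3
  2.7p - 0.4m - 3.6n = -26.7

m = -3, n = 4, p = -5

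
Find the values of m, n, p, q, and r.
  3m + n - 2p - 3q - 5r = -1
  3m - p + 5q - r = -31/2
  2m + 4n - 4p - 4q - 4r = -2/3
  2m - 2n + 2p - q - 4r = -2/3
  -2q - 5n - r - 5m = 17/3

m = 2/3, n = -1, p = 1/2, q = -3, r = 2

Row-reduce the augmented matrix:
R1 ← R1 / (3).
R2 ← R2 − 3·R1.
R3 ← R3 − 2·R1.
R4 ← R4 − 2·R1.
R5 ← R5 + 5·R1.
R2 ← R2 / (-1).
R1 ← R1 − 1/3·R2.
R3 ← R3 − 10/3·R2.
R4 ← R4 + 8/3·R2.
R5 ← R5 + 10/3·R2.
R3 ← R3 / (2/3).
R1 ← R1 + 1/3·R3.
R2 ← R2 + 1·R3.
R4 ← R4 − 2/3·R3.
R5 ← R5 + 20/3·R3.
R4 ← R4 / (-45).
R1 ← R1 − 14·R4.
R2 ← R2 − 29·R4.
R3 ← R3 − 37·R4.
R5 ← R5 − 213·R4.
R5 ← R5 / (-48/5).
R1 ← R1 + 22/15·R5.
R2 ← R2 + 7/15·R5.
R3 ← R3 + 11/15·R5.
R4 ← R4 − 8/15·R5.
Reading off the reduced rows gives m = 2/3, n = -1, p = 1/2, q = -3, r = 2.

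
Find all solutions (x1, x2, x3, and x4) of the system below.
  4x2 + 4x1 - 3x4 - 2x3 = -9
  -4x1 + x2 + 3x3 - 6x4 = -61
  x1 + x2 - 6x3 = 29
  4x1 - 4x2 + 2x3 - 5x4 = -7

x1 = 3, x2 = -4, x3 = -5, x4 = 5

Row-reduce the augmented matrix:
R1 ← R1 / (4).
R2 ← R2 + 4·R1.
R3 ← R3 − 1·R1.
R4 ← R4 − 4·R1.
R2 ← R2 / (5).
R1 ← R1 − 1·R2.
R4 ← R4 + 8·R2.
R3 ← R3 / (-11/2).
R1 ← R1 + 7/10·R3.
R2 ← R2 − 1/5·R3.
R4 ← R4 − 28/5·R3.
R4 ← R4 / (-172/11).
R1 ← R1 − 21/22·R4.
R2 ← R2 + 39/22·R4.
R3 ← R3 + 3/22·R4.
Reading off the reduced rows gives x1 = 3, x2 = -4, x3 = -5, x4 = 5.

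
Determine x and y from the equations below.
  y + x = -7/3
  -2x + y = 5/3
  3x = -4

Row-reduce the augmented matrix:
R2 ← R2 + 2·R1.
R3 ← R3 − 3·R1.
R2 ← R2 / (3).
R1 ← R1 − 1·R2.
R3 ← R3 + 3·R2.
R3 reduces to 0 = 0, so the extra equation is consistent.
Reading off the reduced rows gives x = -4/3, y = -1.

x = -4/3, y = -1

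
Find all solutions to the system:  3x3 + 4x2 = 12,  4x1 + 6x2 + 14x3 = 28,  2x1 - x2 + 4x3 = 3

no solution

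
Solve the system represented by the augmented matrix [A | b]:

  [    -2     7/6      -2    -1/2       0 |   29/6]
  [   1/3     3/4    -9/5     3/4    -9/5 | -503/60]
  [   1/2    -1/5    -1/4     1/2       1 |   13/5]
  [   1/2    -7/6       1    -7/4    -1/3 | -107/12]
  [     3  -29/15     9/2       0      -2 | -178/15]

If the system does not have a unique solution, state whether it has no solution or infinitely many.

Row-reduce:
R1 ← R1 / (-2).
R2 ← R2 − 1/3·R1.
R3 ← R3 − 1/2·R1.
R4 ← R4 − 1/2·R1.
R5 ← R5 − 3·R1.
R2 ← R2 / (17/18).
R1 ← R1 + 7/12·R2.
R3 ← R3 − 11/120·R2.
R4 ← R4 + 7/8·R2.
R5 ← R5 + 11/60·R2.
R3 ← R3 / (-923/1700).
R1 ← R1 + 27/85·R3.
R2 ← R2 + 192/85·R3.
R4 ← R4 + 251/170·R3.
R5 ← R5 − 923/850·R3.
R4 ← R4 / (-15515/7384).
R1 ← R1 − 1773/3692·R4.
R2 ← R2 + 540/923·R4.
R3 ← R3 + 1055/1846·R4.
Row 5 reduces to 0 = 3, a contradiction. The system is inconsistent.

no solution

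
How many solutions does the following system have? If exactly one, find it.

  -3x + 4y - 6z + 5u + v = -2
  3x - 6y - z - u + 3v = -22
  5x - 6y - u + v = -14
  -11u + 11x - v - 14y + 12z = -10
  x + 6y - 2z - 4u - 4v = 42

infinitely many solutions

Row-reduce:
R1 ← R1 / (-3).
R2 ← R2 − 3·R1.
R3 ← R3 − 5·R1.
R4 ← R4 − 11·R1.
R5 ← R5 − 1·R1.
R2 ← R2 / (-2).
R1 ← R1 + 4/3·R2.
R3 ← R3 − 2/3·R2.
R4 ← R4 − 2/3·R2.
R5 ← R5 − 22/3·R2.
R3 ← R3 / (-37/3).
R1 ← R1 − 20/3·R3.
R2 ← R2 − 7/2·R3.
R4 ← R4 + 37/3·R3.
R5 ← R5 + 89/3·R3.
Swap R4 and R5.
R4 ← R4 / (-315/37).
R1 ← R1 − 13/37·R4.
R2 ← R2 − 17/37·R4.
R3 ← R3 + 26/37·R4.
Rank is 4 with 5 unknowns, leaving v free.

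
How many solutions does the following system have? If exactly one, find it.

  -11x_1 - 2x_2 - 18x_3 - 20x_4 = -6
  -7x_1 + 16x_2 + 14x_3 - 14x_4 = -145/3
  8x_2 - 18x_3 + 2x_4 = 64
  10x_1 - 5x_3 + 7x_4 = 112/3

x_1 = 1, x_2 = 3/2, x_3 = -8/3, x_4 = 2

Row-reduce the augmented matrix:
R1 ← R1 / (-11).
R2 ← R2 + 7·R1.
R4 ← R4 − 10·R1.
R2 ← R2 / (190/11).
R1 ← R1 − 2/11·R2.
R3 ← R3 − 8·R2.
R4 ← R4 + 20/11·R2.
R3 ← R3 / (-566/19).
R1 ← R1 − 26/19·R3.
R2 ← R2 − 28/19·R3.
R4 ← R4 + 355/19·R3.
R4 ← R4 / (-3662/283).
R1 ← R1 − 552/283·R4.
R2 ← R2 − 77/1415·R4.
R3 ← R3 + 123/1415·R4.
Reading off the reduced rows gives x_1 = 1, x_2 = 3/2, x_3 = -8/3, x_4 = 2.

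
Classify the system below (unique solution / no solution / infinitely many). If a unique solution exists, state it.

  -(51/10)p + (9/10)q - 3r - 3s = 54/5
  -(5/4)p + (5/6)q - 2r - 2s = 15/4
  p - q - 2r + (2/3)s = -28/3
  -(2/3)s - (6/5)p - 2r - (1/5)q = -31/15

no solution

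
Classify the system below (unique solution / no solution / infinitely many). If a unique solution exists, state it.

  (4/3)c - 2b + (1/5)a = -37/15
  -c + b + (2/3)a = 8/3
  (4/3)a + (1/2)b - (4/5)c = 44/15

Row-reduce the augmented matrix:
R1 ← R1 / (1/5).
R2 ← R2 − 2/3·R1.
R3 ← R3 − 4/3·R1.
R2 ← R2 / (23/3).
R1 ← R1 + 10·R2.
R3 ← R3 − 83/6·R2.
R3 ← R3 / (31/230).
R1 ← R1 + 10/23·R3.
R2 ← R2 + 49/69·R3.
Reading off the reduced rows gives a = 1, b = 0, c = -2.

a = 1, b = 0, c = -2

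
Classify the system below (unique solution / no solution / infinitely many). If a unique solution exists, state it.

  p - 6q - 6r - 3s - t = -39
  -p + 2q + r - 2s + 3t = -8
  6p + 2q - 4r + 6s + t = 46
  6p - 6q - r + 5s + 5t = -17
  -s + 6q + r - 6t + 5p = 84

p = 5, q = 6, r = 1, s = 2, t = -4

Row-reduce the augmented matrix:
R2 ← R2 + 1·R1.
R3 ← R3 − 6·R1.
R4 ← R4 − 6·R1.
R5 ← R5 − 5·R1.
R2 ← R2 / (-4).
R1 ← R1 + 6·R2.
R3 ← R3 − 38·R2.
R4 ← R4 − 30·R2.
R5 ← R5 − 36·R2.
R3 ← R3 / (-31/2).
R1 ← R1 − 3/2·R3.
R2 ← R2 − 5/4·R3.
R4 ← R4 + 5/2·R3.
R5 ← R5 + 14·R3.
R4 ← R4 / (-332/31).
R1 ← R1 − 69/31·R4.
R2 ← R2 + 20/31·R4.
R3 ← R3 − 47/31·R4.
R5 ← R5 + 303/31·R4.
R5 ← R5 / (-2190/83).
R1 ← R1 − 253/83·R5.
R2 ← R2 − 47/166·R5.
R3 ← R3 − 117/83·R5.
R4 ← R4 + 169/83·R5.
Reading off the reduced rows gives p = 5, q = 6, r = 1, s = 2, t = -4.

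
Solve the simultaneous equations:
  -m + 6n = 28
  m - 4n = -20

m = -4, n = 4

From equation 1: m = -28 + 6·n.
Substitute into equation 2 and solve: n = 4.
Then m = -4.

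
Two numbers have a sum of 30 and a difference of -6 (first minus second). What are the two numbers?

Let x = first number, y = second number.
  x + y = 30
  x - y = -6
From equation 1: x = 30 − y.
Substitute into equation 2 and solve: y = 18.
Then x = 12.

first number: 12, second number: 18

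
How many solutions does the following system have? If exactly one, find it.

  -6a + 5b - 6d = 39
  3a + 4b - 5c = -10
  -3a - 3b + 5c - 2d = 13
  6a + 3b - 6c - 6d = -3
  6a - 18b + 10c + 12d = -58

a = -6, b = -3, c = -4, d = -3

Row-reduce the augmented matrix:
R1 ← R1 / (-6).
R2 ← R2 − 3·R1.
R3 ← R3 + 3·R1.
R4 ← R4 − 6·R1.
R5 ← R5 − 6·R1.
R2 ← R2 / (13/2).
R1 ← R1 + 5/6·R2.
R3 ← R3 + 11/2·R2.
R4 ← R4 − 8·R2.
R5 ← R5 + 13·R2.
R3 ← R3 / (10/13).
R1 ← R1 + 25/39·R3.
R2 ← R2 + 10/13·R3.
R4 ← R4 − 2/13·R3.
R4 ← R4 / (-8).
R1 ← R1 + 2/3·R4.
R2 ← R2 + 2·R4.
R3 ← R3 + 2·R4.
R5 reduces to 0 = 0, so the extra equation is consistent.
Reading off the reduced rows gives a = -6, b = -3, c = -4, d = -3.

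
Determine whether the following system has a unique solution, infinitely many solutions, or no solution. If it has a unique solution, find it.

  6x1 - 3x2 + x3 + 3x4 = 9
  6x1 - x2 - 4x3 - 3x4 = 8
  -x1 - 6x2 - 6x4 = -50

infinitely many solutions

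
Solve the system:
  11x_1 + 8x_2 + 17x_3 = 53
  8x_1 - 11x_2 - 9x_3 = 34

Row-reduce:
R1 ← R1 / (11).
R2 ← R2 − 8·R1.
R2 ← R2 / (-185/11).
R1 ← R1 − 8/11·R2.
Rank is 2 with 3 unknowns, leaving x_3 free.

infinitely many solutions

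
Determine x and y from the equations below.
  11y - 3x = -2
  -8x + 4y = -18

x = 5/2, y = 1/2

Row-reduce the augmented matrix:
R1 ← R1 / (-3).
R2 ← R2 + 8·R1.
R2 ← R2 / (-76/3).
R1 ← R1 + 11/3·R2.
Reading off the reduced rows gives x = 5/2, y = 1/2.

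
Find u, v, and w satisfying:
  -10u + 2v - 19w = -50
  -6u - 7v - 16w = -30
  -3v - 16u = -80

Row-reduce the augmented matrix:
R1 ← R1 / (-10).
R2 ← R2 + 6·R1.
R3 ← R3 + 16·R1.
R2 ← R2 / (-41/5).
R1 ← R1 + 1/5·R2.
R3 ← R3 + 31/5·R2.
R3 ← R3 / (1389/41).
R1 ← R1 − 165/82·R3.
R2 ← R2 − 23/41·R3.
Reading off the reduced rows gives u = 5, v = 0, w = 0.

u = 5, v = 0, w = 0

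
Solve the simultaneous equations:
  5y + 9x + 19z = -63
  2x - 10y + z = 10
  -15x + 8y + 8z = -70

x = 2, y = -1, z = -4

Row-reduce the augmented matrix:
R1 ← R1 / (9).
R2 ← R2 − 2·R1.
R3 ← R3 + 15·R1.
R2 ← R2 / (-100/9).
R1 ← R1 − 5/9·R2.
R3 ← R3 − 49/3·R2.
R3 ← R3 / (3493/100).
R1 ← R1 − 39/20·R3.
R2 ← R2 − 29/100·R3.
Reading off the reduced rows gives x = 2, y = -1, z = -4.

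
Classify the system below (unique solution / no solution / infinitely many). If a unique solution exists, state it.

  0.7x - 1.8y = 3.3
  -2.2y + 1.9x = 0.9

Row-reduce the augmented matrix:
R1 ← R1 / (7/10).
R2 ← R2 − 19/10·R1.
R2 ← R2 / (94/35).
R1 ← R1 + 18/7·R2.
Reading off the reduced rows gives x = -3, y = -3.

x = -3, y = -3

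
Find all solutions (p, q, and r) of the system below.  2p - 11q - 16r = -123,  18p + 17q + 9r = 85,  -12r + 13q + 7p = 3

Row-reduce the augmented matrix:
R1 ← R1 / (2).
R2 ← R2 − 18·R1.
R3 ← R3 − 7·R1.
R2 ← R2 / (116).
R1 ← R1 + 11/2·R2.
R3 ← R3 − 103/2·R2.
R3 ← R3 / (-5551/232).
R1 ← R1 + 173/232·R3.
R2 ← R2 − 153/116·R3.
Reading off the reduced rows gives p = -2, q = 5, r = 4.

p = -2, q = 5, r = 4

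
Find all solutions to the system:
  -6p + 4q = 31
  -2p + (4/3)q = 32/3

Row-reduce:
R1 ← R1 / (-6).
R2 ← R2 + 2·R1.
Row 2 reduces to 0 = 1/3, a contradiction. The system is inconsistent.

no solution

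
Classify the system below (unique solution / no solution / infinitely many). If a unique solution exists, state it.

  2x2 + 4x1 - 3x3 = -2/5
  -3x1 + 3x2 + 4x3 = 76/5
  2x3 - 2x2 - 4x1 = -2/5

Row-reduce the augmented matrix:
R1 ← R1 / (4).
R2 ← R2 + 3·R1.
R3 ← R3 + 4·R1.
R2 ← R2 / (9/2).
R1 ← R1 − 1/2·R2.
R3 ← R3 / (-1).
R1 ← R1 + 17/18·R3.
R2 ← R2 − 7/18·R3.
Reading off the reduced rows gives x1 = -1, x2 = 3, x3 = 4/5.

x1 = -1, x2 = 3, x3 = 4/5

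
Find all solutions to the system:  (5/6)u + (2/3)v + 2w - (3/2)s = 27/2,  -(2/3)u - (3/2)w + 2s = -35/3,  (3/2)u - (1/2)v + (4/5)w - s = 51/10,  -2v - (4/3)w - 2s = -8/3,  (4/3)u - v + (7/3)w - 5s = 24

no solution

Row-reduce:
R1 ← R1 / (5/6).
R2 ← R2 + 2/3·R1.
R3 ← R3 − 3/2·R1.
R5 ← R5 − 4/3·R1.
R2 ← R2 / (8/15).
R1 ← R1 − 4/5·R2.
R3 ← R3 + 17/10·R2.
R4 ← R4 + 2·R2.
R5 ← R5 + 31/15·R2.
R3 ← R3 / (-397/160).
R1 ← R1 − 9/4·R3.
R2 ← R2 − 3/16·R3.
R4 ← R4 + 23/24·R3.
R5 ← R5 + 23/48·R3.
R4 ← R4 / (-764/1191).
R1 ← R1 − 339/397·R4.
R2 ← R2 − 723/397·R4.
R3 ← R3 + 680/397·R4.
R5 ← R5 + 382/1191·R4.
Row 5 reduces to 0 = 2, a contradiction. The system is inconsistent.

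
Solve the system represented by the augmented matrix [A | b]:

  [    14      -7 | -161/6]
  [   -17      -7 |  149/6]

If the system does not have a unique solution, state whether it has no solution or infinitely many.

x_1 = -5/3, x_2 = 1/2

Row-reduce the augmented matrix:
R1 ← R1 / (14).
R2 ← R2 + 17·R1.
R2 ← R2 / (-31/2).
R1 ← R1 + 1/2·R2.
Reading off the reduced rows gives x_1 = -5/3, x_2 = 1/2.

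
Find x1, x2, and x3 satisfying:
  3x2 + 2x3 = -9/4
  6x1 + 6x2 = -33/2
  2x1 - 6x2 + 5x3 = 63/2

Row-reduce the augmented matrix:
Swap R1 and R2.
R1 ← R1 / (6).
R3 ← R3 − 2·R1.
R2 ← R2 / (3).
R1 ← R1 − 1·R2.
R3 ← R3 + 8·R2.
R3 ← R3 / (31/3).
R1 ← R1 + 2/3·R3.
R2 ← R2 − 2/3·R3.
Reading off the reduced rows gives x1 = 0, x2 = -11/4, x3 = 3.

x1 = 0, x2 = -11/4, x3 = 3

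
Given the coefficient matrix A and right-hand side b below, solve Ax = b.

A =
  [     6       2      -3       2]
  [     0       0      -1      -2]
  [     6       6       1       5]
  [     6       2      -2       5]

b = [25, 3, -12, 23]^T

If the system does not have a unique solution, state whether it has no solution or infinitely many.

Row-reduce the augmented matrix:
R1 ← R1 / (6).
R3 ← R3 − 6·R1.
R4 ← R4 − 6·R1.
Swap R2 and R3.
R2 ← R2 / (4).
R1 ← R1 − 1/3·R2.
R3 ← R3 / (-1).
R1 ← R1 + 5/6·R3.
R2 ← R2 − 1·R3.
R4 ← R4 − 1·R3.
R1 ← R1 − 7/4·R4.
R2 ← R2 + 5/4·R4.
R3 ← R3 − 2·R4.
Reading off the reduced rows gives x_1 = 3, x_2 = -5, x_3 = -5, x_4 = 1.

x_1 = 3, x_2 = -5, x_3 = -5, x_4 = 1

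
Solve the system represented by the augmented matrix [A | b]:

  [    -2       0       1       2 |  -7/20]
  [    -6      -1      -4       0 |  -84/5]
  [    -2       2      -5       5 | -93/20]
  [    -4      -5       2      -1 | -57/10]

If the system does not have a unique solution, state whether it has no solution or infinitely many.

x_1 = 2, x_2 = -1/5, x_3 = 5/4, x_4 = 6/5

Row-reduce the augmented matrix:
R1 ← R1 / (-2).
R2 ← R2 + 6·R1.
R3 ← R3 + 2·R1.
R4 ← R4 + 4·R1.
R2 ← R2 / (-1).
R3 ← R3 − 2·R2.
R4 ← R4 + 5·R2.
R3 ← R3 / (-20).
R1 ← R1 + 1/2·R3.
R2 ← R2 − 7·R3.
R4 ← R4 − 35·R3.
R4 ← R4 / (37/4).
R1 ← R1 + 31/40·R4.
R2 ← R2 − 57/20·R4.
R3 ← R3 − 9/20·R4.
Reading off the reduced rows gives x_1 = 2, x_2 = -1/5, x_3 = 5/4, x_4 = 6/5.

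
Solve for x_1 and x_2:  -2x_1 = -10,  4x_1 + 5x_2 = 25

x_1 = 5, x_2 = 1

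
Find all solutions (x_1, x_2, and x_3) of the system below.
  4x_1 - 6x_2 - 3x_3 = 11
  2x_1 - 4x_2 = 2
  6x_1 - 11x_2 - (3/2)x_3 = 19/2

infinitely many solutions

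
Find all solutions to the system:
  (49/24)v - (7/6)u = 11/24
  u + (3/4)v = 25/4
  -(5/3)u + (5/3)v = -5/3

Row-reduce:
R1 ← R1 / (-7/6).
R2 ← R2 − 1·R1.
R3 ← R3 + 5/3·R1.
R2 ← R2 / (5/2).
R1 ← R1 + 7/4·R2.
R3 ← R3 + 5/4·R2.
Row 3 reduces to 0 = 1, a contradiction. The system is inconsistent.

no solution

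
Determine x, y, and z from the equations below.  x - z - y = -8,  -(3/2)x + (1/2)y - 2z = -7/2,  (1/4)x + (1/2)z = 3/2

x = 0, y = 5, z = 3

Row-reduce the augmented matrix:
R2 ← R2 + 3/2·R1.
R3 ← R3 − 1/4·R1.
R2 ← R2 / (-1).
R1 ← R1 + 1·R2.
R3 ← R3 − 1/4·R2.
R3 ← R3 / (-1/8).
R1 ← R1 − 5/2·R3.
R2 ← R2 − 7/2·R3.
Reading off the reduced rows gives x = 0, y = 5, z = 3.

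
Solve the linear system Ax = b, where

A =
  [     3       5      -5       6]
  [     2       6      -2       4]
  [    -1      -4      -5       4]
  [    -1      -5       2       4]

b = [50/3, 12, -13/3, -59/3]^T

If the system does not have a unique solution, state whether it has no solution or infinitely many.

x_1 = 3, x_2 = 4/3, x_3 = -2, x_4 = -3/2

Row-reduce the augmented matrix:
R1 ← R1 / (3).
R2 ← R2 − 2·R1.
R3 ← R3 + 1·R1.
R4 ← R4 + 1·R1.
R2 ← R2 / (8/3).
R1 ← R1 − 5/3·R2.
R3 ← R3 + 7/3·R2.
R4 ← R4 + 10/3·R2.
R3 ← R3 / (-11/2).
R1 ← R1 + 5/2·R3.
R2 ← R2 − 1/2·R3.
R4 ← R4 − 2·R3.
R4 ← R4 / (90/11).
R1 ← R1 + 8/11·R4.
R2 ← R2 − 6/11·R4.
R3 ← R3 + 12/11·R4.
Reading off the reduced rows gives x_1 = 3, x_2 = 4/3, x_3 = -2, x_4 = -3/2.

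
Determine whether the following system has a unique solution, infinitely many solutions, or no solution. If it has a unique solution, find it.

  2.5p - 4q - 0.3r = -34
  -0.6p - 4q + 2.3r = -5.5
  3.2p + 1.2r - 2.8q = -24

Row-reduce the augmented matrix:
R1 ← R1 / (5/2).
R2 ← R2 + 3/5·R1.
R3 ← R3 − 16/5·R1.
R2 ← R2 / (-124/25).
R1 ← R1 + 8/5·R2.
R3 ← R3 − 58/25·R2.
R3 ← R3 / (8141/3100).
R1 ← R1 + 26/31·R3.
R2 ← R2 + 557/1240·R3.
Reading off the reduced rows gives p = -5, q = 5, r = 5.

p = -5, q = 5, r = 5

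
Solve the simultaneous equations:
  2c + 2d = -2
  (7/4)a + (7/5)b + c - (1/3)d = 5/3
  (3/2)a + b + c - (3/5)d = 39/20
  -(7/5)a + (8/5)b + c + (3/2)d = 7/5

Row-reduce the augmented matrix:
Swap R1 and R2.
R1 ← R1 / (7/4).
R3 ← R3 − 3/2·R1.
R4 ← R4 + 7/5·R1.
Swap R2 and R3.
R2 ← R2 / (-1/5).
R1 ← R1 − 4/5·R2.
R4 ← R4 − 68/25·R2.
R3 ← R3 / (2).
R1 ← R1 − 8/7·R3.
R2 ← R2 + 5/7·R3.
R4 ← R4 − 131/35·R3.
R4 ← R4 / (-7123/1050).
R1 ← R1 + 272/105·R4.
R2 ← R2 − 16/7·R4.
R3 ← R3 − 1·R4.
Reading off the reduced rows gives a = -1, b = 5/4, c = 1, d = -2.

a = -1, b = 5/4, c = 1, d = -2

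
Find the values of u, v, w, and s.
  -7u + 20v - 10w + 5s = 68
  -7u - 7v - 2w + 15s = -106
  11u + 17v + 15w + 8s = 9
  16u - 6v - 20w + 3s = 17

Row-reduce the augmented matrix:
R1 ← R1 / (-7).
R2 ← R2 + 7·R1.
R3 ← R3 − 11·R1.
R4 ← R4 − 16·R1.
R2 ← R2 / (-27).
R1 ← R1 + 20/7·R2.
R3 ← R3 − 339/7·R2.
R4 ← R4 − 278/7·R2.
R3 ← R3 / (859/63).
R1 ← R1 − 110/189·R3.
R2 ← R2 + 8/27·R3.
R4 ← R4 + 5876/189·R3.
R4 ← R4 / (273659/2577).
R1 ← R1 + 8285/2577·R4.
R2 ← R2 − 938/2577·R4.
R3 ← R3 − 2129/859·R4.
Reading off the reduced rows gives u = 1, v = 4, w = -2, s = -5.

u = 1, v = 4, w = -2, s = -5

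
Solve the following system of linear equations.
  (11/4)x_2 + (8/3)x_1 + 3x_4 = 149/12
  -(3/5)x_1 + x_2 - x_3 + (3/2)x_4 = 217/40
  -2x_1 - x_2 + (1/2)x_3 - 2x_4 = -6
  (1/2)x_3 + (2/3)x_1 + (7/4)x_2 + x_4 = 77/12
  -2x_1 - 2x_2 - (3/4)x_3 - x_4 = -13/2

x_1 = -1/2, x_2 = 2, x_3 = 1, x_4 = 11/4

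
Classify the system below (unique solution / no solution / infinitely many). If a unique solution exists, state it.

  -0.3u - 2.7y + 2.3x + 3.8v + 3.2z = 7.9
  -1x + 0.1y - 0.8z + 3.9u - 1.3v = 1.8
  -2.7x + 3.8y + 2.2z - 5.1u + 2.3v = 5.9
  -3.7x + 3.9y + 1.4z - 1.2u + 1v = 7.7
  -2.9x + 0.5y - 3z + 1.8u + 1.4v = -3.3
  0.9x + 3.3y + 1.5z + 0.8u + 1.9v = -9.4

x = -4, y = -3, z = 4, u = 0, v = -1

Row-reduce the augmented matrix:
R1 ← R1 / (23/10).
R2 ← R2 + 1·R1.
R3 ← R3 + 27/10·R1.
R4 ← R4 + 37/10·R1.
R5 ← R5 + 29/10·R1.
R6 ← R6 − 9/10·R1.
R2 ← R2 / (-247/230).
R1 ← R1 + 27/23·R2.
R3 ← R3 − 29/46·R2.
R4 ← R4 + 51/115·R2.
R5 ← R5 + 334/115·R2.
R6 ← R6 − 501/115·R2.
R3 ← R3 / (1557/247).
R1 ← R1 − 184/247·R3.
R2 ← R2 + 136/247·R3.
R4 ← R4 − 1557/247·R3.
R5 ← R5 + 697/1235·R3.
R6 ← R6 − 6537/2470·R3.
Swap R4 and R5.
R4 ← R4 / (-39197/4325).
R1 ← R1 + 3346/865·R4.
R2 ← R2 + 3281/865·R4.
R3 ← R3 + 889/1730·R4.
R6 ← R6 − 303949/17300·R4.
Swap R5 and R6.
R5 ← R5 / (72542617/7055460).
R1 ← R1 + 80687/39197·R5.
R2 ← R2 + 85176/39197·R5.
R3 ← R3 − 181775/235182·R5.
R4 ← R4 + 228205/352773·R5.
R6 reduces to 0 = 0, so the extra equation is consistent.
Reading off the reduced rows gives x = -4, y = -3, z = 4, u = 0, v = -1.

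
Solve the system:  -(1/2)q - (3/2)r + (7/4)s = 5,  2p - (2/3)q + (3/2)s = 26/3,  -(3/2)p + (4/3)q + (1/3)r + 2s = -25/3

Row-reduce:
Swap R1 and R2.
R1 ← R1 / (2).
R3 ← R3 + 3/2·R1.
R2 ← R2 / (-1/2).
R1 ← R1 + 1/3·R2.
R3 ← R3 − 5/6·R2.
R3 ← R3 / (-13/6).
R1 ← R1 − 1·R3.
R2 ← R2 − 3·R3.
Rank is 3 with 4 unknowns, leaving s free.

infinitely many solutions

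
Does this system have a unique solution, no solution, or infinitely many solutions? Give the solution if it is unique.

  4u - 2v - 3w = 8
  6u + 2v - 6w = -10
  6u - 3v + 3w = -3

Row-reduce the augmented matrix:
R1 ← R1 / (4).
R2 ← R2 − 6·R1.
R3 ← R3 − 6·R1.
R2 ← R2 / (5).
R1 ← R1 + 1/2·R2.
R3 ← R3 / (15/2).
R1 ← R1 + 9/10·R3.
R2 ← R2 + 3/10·R3.
Reading off the reduced rows gives u = -2, v = -5, w = -2.

u = -2, v = -5, w = -2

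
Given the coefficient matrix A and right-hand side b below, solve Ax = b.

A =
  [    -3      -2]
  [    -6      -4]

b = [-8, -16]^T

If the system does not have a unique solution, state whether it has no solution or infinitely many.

Row-reduce:
R1 ← R1 / (-3).
R2 ← R2 + 6·R1.
Rank is 1 with 2 unknowns, leaving x_2 free.

infinitely many solutions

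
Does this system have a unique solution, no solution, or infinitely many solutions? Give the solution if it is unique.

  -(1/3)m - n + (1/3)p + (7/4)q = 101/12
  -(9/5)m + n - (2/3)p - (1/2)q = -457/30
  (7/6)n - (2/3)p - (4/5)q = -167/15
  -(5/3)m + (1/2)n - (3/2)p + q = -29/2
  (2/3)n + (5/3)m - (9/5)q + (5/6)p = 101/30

m = 3, n = -6, p = 5, q = 1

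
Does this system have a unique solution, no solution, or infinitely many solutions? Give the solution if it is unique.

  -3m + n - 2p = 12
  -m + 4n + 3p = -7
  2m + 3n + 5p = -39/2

Row-reduce:
R1 ← R1 / (-3).
R2 ← R2 + 1·R1.
R3 ← R3 − 2·R1.
R2 ← R2 / (11/3).
R1 ← R1 + 1/3·R2.
R3 ← R3 − 11/3·R2.
Row 3 reduces to 0 = -1/2, a contradiction. The system is inconsistent.

no solution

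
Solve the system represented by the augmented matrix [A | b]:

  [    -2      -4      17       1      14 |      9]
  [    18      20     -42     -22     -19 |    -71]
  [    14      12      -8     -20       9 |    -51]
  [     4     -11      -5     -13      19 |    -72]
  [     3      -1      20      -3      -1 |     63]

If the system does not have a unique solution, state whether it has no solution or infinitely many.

no solution

Row-reduce:
R1 ← R1 / (-2).
R2 ← R2 − 18·R1.
R3 ← R3 − 14·R1.
R4 ← R4 − 4·R1.
R5 ← R5 − 3·R1.
R2 ← R2 / (-16).
R1 ← R1 − 2·R2.
R3 ← R3 + 16·R2.
R4 ← R4 + 19·R2.
R5 ← R5 + 7·R2.
Swap R3 and R4.
R3 ← R3 / (-1645/16).
R1 ← R1 − 43/8·R3.
R2 ← R2 + 111/16·R3.
R5 ← R5 + 49/16·R3.
Swap R4 and R5.
R4 ← R4 / (953/235).
R1 ← R1 + 3114/1645·R4.
R2 ← R2 − 844/1645·R4.
R3 ← R3 + 71/1645·R4.
Row 5 reduces to 0 = 2, a contradiction. The system is inconsistent.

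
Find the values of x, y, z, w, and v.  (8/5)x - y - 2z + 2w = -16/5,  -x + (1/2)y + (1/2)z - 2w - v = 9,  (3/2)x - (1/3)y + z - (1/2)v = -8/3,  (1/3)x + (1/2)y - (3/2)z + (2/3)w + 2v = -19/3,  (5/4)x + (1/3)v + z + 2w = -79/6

Row-reduce the augmented matrix:
R1 ← R1 / (8/5).
R2 ← R2 + 1·R1.
R3 ← R3 − 3/2·R1.
R4 ← R4 − 1/3·R1.
R5 ← R5 − 5/4·R1.
R2 ← R2 / (-1/8).
R1 ← R1 + 5/8·R2.
R3 ← R3 − 29/48·R2.
R4 ← R4 − 17/24·R2.
R5 ← R5 − 25/32·R2.
R3 ← R3 / (-3/4).
R1 ← R1 − 5/2·R3.
R2 ← R2 − 6·R3.
R4 ← R4 + 16/3·R3.
R5 ← R5 + 17/8·R3.
R4 ← R4 / (316/9).
R1 ← R1 + 40/3·R4.
R2 ← R2 + 38·R4.
R3 ← R3 − 22/3·R4.
R5 ← R5 − 34/3·R4.
R5 ← R5 / (-589/316).
R1 ← R1 − 55/237·R5.
R2 ← R2 − 381/158·R5.
R3 ← R3 + 7/158·R5.
R4 ← R4 − 925/948·R5.
Reading off the reduced rows gives x = -2, y = -4, z = -2, w = -4, v = -2.

x = -2, y = -4, z = -2, w = -4, v = -2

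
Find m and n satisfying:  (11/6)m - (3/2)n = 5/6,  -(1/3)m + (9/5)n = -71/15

m = -2, n = -3

Row-reduce the augmented matrix:
R1 ← R1 / (11/6).
R2 ← R2 + 1/3·R1.
R2 ← R2 / (84/55).
R1 ← R1 + 9/11·R2.
Reading off the reduced rows gives m = -2, n = -3.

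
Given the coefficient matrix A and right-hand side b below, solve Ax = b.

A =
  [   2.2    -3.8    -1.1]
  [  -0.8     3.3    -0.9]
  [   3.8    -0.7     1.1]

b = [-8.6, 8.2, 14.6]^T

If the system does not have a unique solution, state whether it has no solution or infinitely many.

Row-reduce the augmented matrix:
R1 ← R1 / (11/5).
R2 ← R2 + 4/5·R1.
R3 ← R3 − 19/5·R1.
R2 ← R2 / (211/110).
R1 ← R1 + 19/11·R2.
R3 ← R3 − 129/22·R2.
R3 ← R3 / (2943/422).
R1 ← R1 + 705/422·R3.
R2 ← R2 + 143/211·R3.
Reading off the reduced rows gives x_1 = 4, x_2 = 4, x_3 = 2.

x_1 = 4, x_2 = 4, x_3 = 2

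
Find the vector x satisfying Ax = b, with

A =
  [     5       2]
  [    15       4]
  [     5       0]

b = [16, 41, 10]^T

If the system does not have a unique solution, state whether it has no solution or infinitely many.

no solution

Row-reduce:
R1 ← R1 / (5).
R2 ← R2 − 15·R1.
R3 ← R3 − 5·R1.
R2 ← R2 / (-2).
R1 ← R1 − 2/5·R2.
R3 ← R3 + 2·R2.
Row 3 reduces to 0 = 1, a contradiction. The system is inconsistent.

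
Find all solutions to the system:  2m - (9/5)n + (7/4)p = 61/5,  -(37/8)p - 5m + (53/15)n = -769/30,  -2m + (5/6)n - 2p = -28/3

no solution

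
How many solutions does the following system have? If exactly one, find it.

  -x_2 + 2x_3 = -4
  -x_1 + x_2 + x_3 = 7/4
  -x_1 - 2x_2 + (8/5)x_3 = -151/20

Row-reduce the augmented matrix:
Swap R1 and R2.
R1 ← R1 / (-1).
R3 ← R3 + 1·R1.
R2 ← R2 / (-1).
R1 ← R1 + 1·R2.
R3 ← R3 + 3·R2.
R3 ← R3 / (-27/5).
R1 ← R1 + 3·R3.
R2 ← R2 + 2·R3.
Reading off the reduced rows gives x_1 = 3/4, x_2 = 3, x_3 = -1/2.

x_1 = 3/4, x_2 = 3, x_3 = -1/2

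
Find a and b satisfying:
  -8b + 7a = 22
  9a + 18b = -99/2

Row-reduce the augmented matrix:
R1 ← R1 / (7).
R2 ← R2 − 9·R1.
R2 ← R2 / (198/7).
R1 ← R1 + 8/7·R2.
Reading off the reduced rows gives a = 0, b = -11/4.

a = 0, b = -11/4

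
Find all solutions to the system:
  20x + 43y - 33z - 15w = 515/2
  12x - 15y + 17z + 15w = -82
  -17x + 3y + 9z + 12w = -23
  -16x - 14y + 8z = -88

no solution

Row-reduce:
R1 ← R1 / (20).
R2 ← R2 − 12·R1.
R3 ← R3 + 17·R1.
R4 ← R4 + 16·R1.
R2 ← R2 / (-204/5).
R1 ← R1 − 43/20·R2.
R3 ← R3 − 791/20·R2.
R4 ← R4 − 102/5·R2.
R3 ← R3 / (3391/204).
R1 ← R1 − 59/204·R3.
R2 ← R2 + 46/51·R3.
Row 4 reduces to 0 = -1/4, a contradiction. The system is inconsistent.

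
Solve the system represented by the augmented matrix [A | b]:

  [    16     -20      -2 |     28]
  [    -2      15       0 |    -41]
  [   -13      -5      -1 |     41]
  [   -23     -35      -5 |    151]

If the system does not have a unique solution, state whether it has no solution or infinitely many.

x_1 = -2, x_2 = -3, x_3 = 0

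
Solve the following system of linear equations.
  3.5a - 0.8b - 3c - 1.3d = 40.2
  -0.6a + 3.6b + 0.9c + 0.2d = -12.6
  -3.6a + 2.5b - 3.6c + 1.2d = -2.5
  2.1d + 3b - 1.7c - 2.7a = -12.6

Row-reduce the augmented matrix:
R1 ← R1 / (7/2).
R2 ← R2 + 3/5·R1.
R3 ← R3 + 18/5·R1.
R4 ← R4 + 27/10·R1.
R2 ← R2 / (606/175).
R1 ← R1 + 8/35·R2.
R3 ← R3 − 587/350·R2.
R4 ← R4 − 417/175·R2.
R3 ← R3 / (-5553/808).
R1 ← R1 + 84/101·R3.
R2 ← R2 − 45/404·R3.
R4 ← R4 + 1729/404·R3.
R4 ← R4 / (99236/83295).
R1 ← R1 + 9931/27765·R4.
R2 ← R2 + 16/1851·R4.
R3 ← R3 − 1528/83295·R4.
Reading off the reduced rows gives a = 5, b = -1, c = -6, d = -3.

a = 5, b = -1, c = -6, d = -3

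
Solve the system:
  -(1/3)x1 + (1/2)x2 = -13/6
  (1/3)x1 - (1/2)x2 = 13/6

infinitely many solutions

Row-reduce:
R1 ← R1 / (-1/3).
R2 ← R2 − 1/3·R1.
Rank is 1 with 2 unknowns, leaving x2 free.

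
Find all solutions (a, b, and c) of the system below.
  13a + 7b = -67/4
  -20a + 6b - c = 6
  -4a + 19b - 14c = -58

a = -3/4, b = -1, c = 3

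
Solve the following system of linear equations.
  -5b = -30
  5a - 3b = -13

a = 1, b = 6

Row-reduce the augmented matrix:
Swap R1 and R2.
R1 ← R1 / (5).
R2 ← R2 / (-5).
R1 ← R1 + 3/5·R2.
Reading off the reduced rows gives a = 1, b = 6.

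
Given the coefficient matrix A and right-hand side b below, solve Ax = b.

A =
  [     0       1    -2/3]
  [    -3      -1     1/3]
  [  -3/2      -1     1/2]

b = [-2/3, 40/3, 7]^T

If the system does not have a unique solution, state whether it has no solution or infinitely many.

Row-reduce:
Swap R1 and R2.
R1 ← R1 / (-3).
R3 ← R3 + 3/2·R1.
R1 ← R1 − 1/3·R2.
R3 ← R3 + 1/2·R2.
Rank is 2 with 3 unknowns, leaving x_3 free.

infinitely many solutions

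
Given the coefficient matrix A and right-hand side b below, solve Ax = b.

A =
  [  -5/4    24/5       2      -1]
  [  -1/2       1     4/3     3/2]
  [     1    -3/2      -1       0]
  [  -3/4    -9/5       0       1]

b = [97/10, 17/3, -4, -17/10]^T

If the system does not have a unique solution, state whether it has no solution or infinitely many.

infinitely many solutions

Row-reduce:
R1 ← R1 / (-5/4).
R2 ← R2 + 1/2·R1.
R3 ← R3 − 1·R1.
R4 ← R4 + 3/4·R1.
R2 ← R2 / (-23/25).
R1 ← R1 + 96/25·R2.
R3 ← R3 − 117/50·R2.
R4 ← R4 + 117/25·R2.
R3 ← R3 / (45/23).
R1 ← R1 + 88/23·R3.
R2 ← R2 + 40/69·R3.
R4 ← R4 + 90/23·R3.
Rank is 3 with 4 unknowns, leaving x_4 free.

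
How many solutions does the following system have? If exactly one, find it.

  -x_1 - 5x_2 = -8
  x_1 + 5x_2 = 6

no solution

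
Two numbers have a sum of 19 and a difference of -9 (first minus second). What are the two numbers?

Let x = first number, y = second number.
  x + y = 19
  x - y = -9
From equation 1: x = 19 − y.
Substitute into equation 2 and solve: y = 14.
Then x = 5.

first number: 5, second number: 14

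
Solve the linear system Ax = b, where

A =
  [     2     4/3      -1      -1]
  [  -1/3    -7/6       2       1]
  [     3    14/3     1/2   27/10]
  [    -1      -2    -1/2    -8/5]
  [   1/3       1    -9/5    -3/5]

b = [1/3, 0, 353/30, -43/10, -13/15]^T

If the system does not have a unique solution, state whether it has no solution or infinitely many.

no solution

Row-reduce:
R1 ← R1 / (2).
R2 ← R2 + 1/3·R1.
R3 ← R3 − 3·R1.
R4 ← R4 + 1·R1.
R5 ← R5 − 1/3·R1.
R2 ← R2 / (-17/18).
R1 ← R1 − 2/3·R2.
R3 ← R3 − 8/3·R2.
R4 ← R4 + 4/3·R2.
R5 ← R5 − 7/9·R2.
R3 ← R3 / (122/17).
R1 ← R1 − 27/34·R3.
R2 ← R2 + 33/17·R3.
R4 ← R4 + 61/17·R3.
R5 ← R5 + 21/170·R3.
Swap R4 and R5.
R4 ← R4 / (2231/6100).
R1 ← R1 + 777/1220·R4.
R2 ← R2 − 543/610·R4.
R3 ← R3 − 557/610·R4.
Row 5 reduces to 0 = 3/2, a contradiction. The system is inconsistent.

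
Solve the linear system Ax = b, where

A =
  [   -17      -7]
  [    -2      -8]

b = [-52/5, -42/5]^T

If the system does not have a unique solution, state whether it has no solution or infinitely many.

Row-reduce the augmented matrix:
R1 ← R1 / (-17).
R2 ← R2 + 2·R1.
R2 ← R2 / (-122/17).
R1 ← R1 − 7/17·R2.
Reading off the reduced rows gives x_1 = 1/5, x_2 = 1.

x_1 = 1/5, x_2 = 1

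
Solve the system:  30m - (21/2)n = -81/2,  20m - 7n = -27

infinitely many solutions

Row-reduce:
R1 ← R1 / (30).
R2 ← R2 − 20·R1.
Rank is 1 with 2 unknowns, leaving n free.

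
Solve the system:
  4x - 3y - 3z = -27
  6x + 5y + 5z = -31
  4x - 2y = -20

Row-reduce the augmented matrix:
R1 ← R1 / (4).
R2 ← R2 − 6·R1.
R3 ← R3 − 4·R1.
R2 ← R2 / (19/2).
R1 ← R1 + 3/4·R2.
R3 ← R3 − 1·R2.
R3 ← R3 / (2).
R2 ← R2 − 1·R3.
Reading off the reduced rows gives x = -6, y = -2, z = 3.

x = -6, y = -2, z = 3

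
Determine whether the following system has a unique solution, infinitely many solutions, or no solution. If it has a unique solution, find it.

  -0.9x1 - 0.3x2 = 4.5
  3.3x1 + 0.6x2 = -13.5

Row-reduce the augmented matrix:
R1 ← R1 / (-9/10).
R2 ← R2 − 33/10·R1.
R2 ← R2 / (-1/2).
R1 ← R1 − 1/3·R2.
Reading off the reduced rows gives x1 = -3, x2 = -6.

x1 = -3, x2 = -6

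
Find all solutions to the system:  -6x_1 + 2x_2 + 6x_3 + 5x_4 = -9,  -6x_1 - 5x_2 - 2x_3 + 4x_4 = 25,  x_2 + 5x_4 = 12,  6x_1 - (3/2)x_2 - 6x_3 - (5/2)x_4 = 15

infinitely many solutions

Row-reduce:
R1 ← R1 / (-6).
R2 ← R2 + 6·R1.
R4 ← R4 − 6·R1.
R2 ← R2 / (-7).
R1 ← R1 + 1/3·R2.
R3 ← R3 − 1·R2.
R4 ← R4 − 1/2·R2.
R3 ← R3 / (-8/7).
R1 ← R1 + 13/21·R3.
R2 ← R2 − 8/7·R3.
R4 ← R4 + 4/7·R3.
Rank is 3 with 4 unknowns, leaving x_4 free.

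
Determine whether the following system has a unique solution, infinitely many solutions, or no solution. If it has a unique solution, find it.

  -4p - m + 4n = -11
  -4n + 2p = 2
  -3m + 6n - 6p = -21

Row-reduce the augmented matrix:
R1 ← R1 / (-1).
R3 ← R3 + 3·R1.
R2 ← R2 / (-4).
R1 ← R1 + 4·R2.
R3 ← R3 + 6·R2.
R3 ← R3 / (3).
R1 ← R1 − 2·R3.
R2 ← R2 + 1/2·R3.
Reading off the reduced rows gives m = 3, n = 1, p = 3.

m = 3, n = 1, p = 3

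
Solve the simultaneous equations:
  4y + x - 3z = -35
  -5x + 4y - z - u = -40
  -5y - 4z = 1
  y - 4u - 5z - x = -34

x = 3, y = -5, z = 6, u = -1

Row-reduce the augmented matrix:
R2 ← R2 + 5·R1.
R4 ← R4 + 1·R1.
R2 ← R2 / (24).
R1 ← R1 − 4·R2.
R3 ← R3 + 5·R2.
R4 ← R4 − 5·R2.
R3 ← R3 / (-22/3).
R1 ← R1 + 1/3·R3.
R2 ← R2 + 2/3·R3.
R4 ← R4 + 14/3·R3.
R4 ← R4 / (-161/44).
R1 ← R1 − 31/176·R4.
R2 ← R2 + 1/44·R4.
R3 ← R3 − 5/176·R4.
Reading off the reduced rows gives x = 3, y = -5, z = 6, u = -1.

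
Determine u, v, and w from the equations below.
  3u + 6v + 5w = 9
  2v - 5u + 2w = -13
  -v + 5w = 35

u = 3, v = -5, w = 6

Row-reduce the augmented matrix:
R1 ← R1 / (3).
R2 ← R2 + 5·R1.
R2 ← R2 / (12).
R1 ← R1 − 2·R2.
R3 ← R3 + 1·R2.
R3 ← R3 / (211/36).
R1 ← R1 + 1/18·R3.
R2 ← R2 − 31/36·R3.
Reading off the reduced rows gives u = 3, v = -5, w = 6.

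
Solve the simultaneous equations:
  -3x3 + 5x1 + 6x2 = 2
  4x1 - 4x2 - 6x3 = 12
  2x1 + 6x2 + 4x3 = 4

x1 = 4, x2 = -2, x3 = 2

Row-reduce the augmented matrix:
R1 ← R1 / (5).
R2 ← R2 − 4·R1.
R3 ← R3 − 2·R1.
R2 ← R2 / (-44/5).
R1 ← R1 − 6/5·R2.
R3 ← R3 − 18/5·R2.
R3 ← R3 / (41/11).
R1 ← R1 + 12/11·R3.
R2 ← R2 − 9/22·R3.
Reading off the reduced rows gives x1 = 4, x2 = -2, x3 = 2.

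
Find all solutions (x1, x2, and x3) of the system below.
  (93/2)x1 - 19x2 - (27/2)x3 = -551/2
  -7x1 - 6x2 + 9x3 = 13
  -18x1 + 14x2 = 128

infinitely many solutions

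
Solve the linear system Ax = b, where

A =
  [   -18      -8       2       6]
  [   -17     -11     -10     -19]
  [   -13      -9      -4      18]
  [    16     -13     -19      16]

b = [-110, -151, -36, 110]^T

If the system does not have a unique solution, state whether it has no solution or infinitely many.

Row-reduce the augmented matrix:
R1 ← R1 / (-18).
R2 ← R2 + 17·R1.
R3 ← R3 + 13·R1.
R4 ← R4 − 16·R1.
R2 ← R2 / (-31/9).
R1 ← R1 − 4/9·R2.
R3 ← R3 + 29/9·R2.
R4 ← R4 + 181/9·R2.
R3 ← R3 / (176/31).
R1 ← R1 + 51/31·R3.
R2 ← R2 − 107/31·R3.
R4 ← R4 − 1618/31·R3.
R4 ← R4 / (-15173/88).
R1 ← R1 − 1255/176·R4.
R2 ← R2 + 2671/176·R4.
R3 ← R3 − 1139/176·R4.
Reading off the reduced rows gives x_1 = 4, x_2 = 6, x_3 = -4, x_4 = 3.

x_1 = 4, x_2 = 6, x_3 = -4, x_4 = 3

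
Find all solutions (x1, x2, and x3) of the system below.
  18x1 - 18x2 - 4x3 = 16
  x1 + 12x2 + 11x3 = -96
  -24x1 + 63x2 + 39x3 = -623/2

Row-reduce:
R1 ← R1 / (18).
R2 ← R2 − 1·R1.
R3 ← R3 + 24·R1.
R2 ← R2 / (13).
R1 ← R1 + 1·R2.
R3 ← R3 − 39·R2.
Row 3 reduces to 0 = 1/2, a contradiction. The system is inconsistent.

no solution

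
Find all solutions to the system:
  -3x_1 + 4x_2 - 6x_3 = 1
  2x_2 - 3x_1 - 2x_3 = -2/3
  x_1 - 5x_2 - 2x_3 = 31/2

x_1 = -1/3, x_2 = -5/2, x_3 = -5/3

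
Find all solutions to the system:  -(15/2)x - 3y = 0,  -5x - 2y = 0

infinitely many solutions

Row-reduce:
R1 ← R1 / (-15/2).
R2 ← R2 + 5·R1.
Rank is 1 with 2 unknowns, leaving y free.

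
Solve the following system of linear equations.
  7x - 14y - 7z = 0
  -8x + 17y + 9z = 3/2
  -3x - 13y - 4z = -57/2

Row-reduce the augmented matrix:
R1 ← R1 / (7).
R2 ← R2 + 8·R1.
R3 ← R3 + 3·R1.
R1 ← R1 + 2·R2.
R3 ← R3 + 19·R2.
R3 ← R3 / (12).
R1 ← R1 − 1·R3.
R2 ← R2 − 1·R3.
Reading off the reduced rows gives x = 3, y = 3/2, z = 0.

x = 3, y = 3/2, z = 0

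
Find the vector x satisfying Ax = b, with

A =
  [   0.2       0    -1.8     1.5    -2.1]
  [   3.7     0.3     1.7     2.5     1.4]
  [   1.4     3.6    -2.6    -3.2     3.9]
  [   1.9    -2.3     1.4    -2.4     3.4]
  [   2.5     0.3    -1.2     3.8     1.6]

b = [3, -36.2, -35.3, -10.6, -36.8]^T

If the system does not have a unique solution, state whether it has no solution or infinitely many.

Row-reduce the augmented matrix:
R1 ← R1 / (1/5).
R2 ← R2 − 37/10·R1.
R3 ← R3 − 7/5·R1.
R4 ← R4 − 19/10·R1.
R5 ← R5 − 5/2·R1.
R2 ← R2 / (3/10).
R3 ← R3 − 18/5·R2.
R4 ← R4 + 23/10·R2.
R5 ← R5 − 3/10·R2.
R3 ← R3 / (-410).
R1 ← R1 + 9·R3.
R2 ← R2 − 350/3·R3.
R4 ← R4 − 1721/6·R3.
R5 ← R5 + 137/10·R3.
R4 ← R4 / (-192887/24600).
R1 ← R1 − 4713/4100·R4.
R2 ← R2 + 227/123·R4.
R3 ← R3 + 2893/4100·R4.
R5 ← R5 − 25959/41000·R4.
R5 ← R5 / (17776459/4822175).
R1 ← R1 − 1401417/1928870·R5.
R2 ← R2 − 139965/385774·R5.
R3 ← R3 − 481214/964435·R5.
R4 ← R4 + 173236/192887·R5.
Reading off the reduced rows gives x_1 = -6, x_2 = -4, x_3 = 1, x_4 = -3, x_5 = -5.

x_1 = -6, x_2 = -4, x_3 = 1, x_4 = -3, x_5 = -5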